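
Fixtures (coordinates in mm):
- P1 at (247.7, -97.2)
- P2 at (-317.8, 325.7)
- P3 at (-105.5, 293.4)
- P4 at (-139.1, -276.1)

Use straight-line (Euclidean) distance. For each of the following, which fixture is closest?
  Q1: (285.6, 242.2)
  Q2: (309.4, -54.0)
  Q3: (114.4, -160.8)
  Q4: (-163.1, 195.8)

Q1 at (285.6, 242.2):
  P1: 341.51 mm
  P2: 609.15 mm
  P3: 394.44 mm
  P4: 670.08 mm
  → nearest: P1 (341.51 mm)
Q2 at (309.4, -54.0):
  P1: 75.32 mm
  P2: 733.18 mm
  P3: 541.14 mm
  P4: 500.48 mm
  → nearest: P1 (75.32 mm)
Q3 at (114.4, -160.8):
  P1: 147.70 mm
  P2: 650.75 mm
  P3: 504.63 mm
  P4: 278.49 mm
  → nearest: P1 (147.70 mm)
Q4 at (-163.1, 195.8):
  P1: 504.58 mm
  P2: 202.01 mm
  P3: 113.33 mm
  P4: 472.51 mm
  → nearest: P3 (113.33 mm)

Q1→P1; Q2→P1; Q3→P1; Q4→P3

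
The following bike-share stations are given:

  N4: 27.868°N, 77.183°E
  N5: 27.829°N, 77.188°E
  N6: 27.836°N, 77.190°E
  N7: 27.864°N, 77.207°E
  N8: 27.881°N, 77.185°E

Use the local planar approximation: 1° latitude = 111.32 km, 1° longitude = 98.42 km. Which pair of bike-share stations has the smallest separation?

N5 and N6

Pairwise distances:
N5–N6: √((0.007·111.32)² + (0.002·98.42)²) = √(0.60721 + 0.03875) = 0.804 km
N4–N8: √((0.013·111.32)² + (0.002·98.42)²) = √(2.09427 + 0.03875) = 1.460 km
N4–N7: √((-0.004·111.32)² + (0.024·98.42)²) = √(0.19827 + 5.57942) = 2.404 km
N7–N8: √((0.017·111.32)² + (-0.022·98.42)²) = √(3.58133 + 4.68826) = 2.876 km
N6–N7: √((0.028·111.32)² + (0.017·98.42)²) = √(9.71544 + 2.79940) = 3.538 km
N4–N6: √((-0.032·111.32)² + (0.007·98.42)²) = √(12.68955 + 0.47464) = 3.628 km
N5–N7: √((0.035·111.32)² + (0.019·98.42)²) = √(15.18037 + 3.49683) = 4.322 km
N4–N5: √((-0.039·111.32)² + (0.005·98.42)²) = √(18.84845 + 0.24216) = 4.369 km
N6–N8: √((0.045·111.32)² + (-0.005·98.42)²) = √(25.09409 + 0.24216) = 5.034 km
N5–N8: √((0.052·111.32)² + (-0.003·98.42)²) = √(33.50835 + 0.08718) = 5.796 km
Closest pair: N5–N6 at 0.804 km.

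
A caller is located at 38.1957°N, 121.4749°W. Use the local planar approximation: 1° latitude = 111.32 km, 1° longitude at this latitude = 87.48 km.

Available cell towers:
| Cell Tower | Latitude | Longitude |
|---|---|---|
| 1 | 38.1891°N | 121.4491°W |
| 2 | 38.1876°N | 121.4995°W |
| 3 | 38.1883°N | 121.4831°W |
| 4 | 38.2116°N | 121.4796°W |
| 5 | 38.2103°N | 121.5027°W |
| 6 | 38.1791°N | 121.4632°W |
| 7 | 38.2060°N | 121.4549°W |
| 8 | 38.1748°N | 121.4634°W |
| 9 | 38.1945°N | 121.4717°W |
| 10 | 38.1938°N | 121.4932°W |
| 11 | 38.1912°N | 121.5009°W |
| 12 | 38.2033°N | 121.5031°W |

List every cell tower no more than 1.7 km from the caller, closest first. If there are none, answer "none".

9, 3, 10

Distances from 38.1957°N, 121.4749°W:
1: √((-0.0066·111.32)² + (0.0258·87.48)²) = √(0.539802 + 5.093977) = 2.3736 km
2: √((-0.0081·111.32)² + (-0.0246·87.48)²) = √(0.813048 + 4.631138) = 2.3333 km
3: √((-0.0074·111.32)² + (-0.0082·87.48)²) = √(0.678594 + 0.514571) = 1.0923 km
4: √((0.0159·111.32)² + (-0.0047·87.48)²) = √(3.132858 + 0.169049) = 1.8171 km
5: √((0.0146·111.32)² + (-0.0278·87.48)²) = √(2.641509 + 5.914352) = 2.9250 km
6: √((-0.0166·111.32)² + (0.0117·87.48)²) = √(3.414779 + 1.047585) = 2.1124 km
7: √((0.0103·111.32)² + (0.0200·87.48)²) = √(1.314682 + 3.061100) = 2.0918 km
8: √((-0.0209·111.32)² + (0.0115·87.48)²) = √(5.413012 + 1.012076) = 2.5348 km
9: √((-0.0012·111.32)² + (0.0032·87.48)²) = √(0.017845 + 0.078364) = 0.3102 km
10: √((-0.0019·111.32)² + (-0.0183·87.48)²) = √(0.044736 + 2.562830) = 1.6148 km
11: √((-0.0045·111.32)² + (-0.0260·87.48)²) = √(0.250941 + 5.173259) = 2.3290 km
12: √((0.0076·111.32)² + (-0.0282·87.48)²) = √(0.715770 + 6.085773) = 2.6080 km
Threshold 1.7 km: 9 (0.3102 km), 3 (1.0923 km), 10 (1.6148 km) are within range.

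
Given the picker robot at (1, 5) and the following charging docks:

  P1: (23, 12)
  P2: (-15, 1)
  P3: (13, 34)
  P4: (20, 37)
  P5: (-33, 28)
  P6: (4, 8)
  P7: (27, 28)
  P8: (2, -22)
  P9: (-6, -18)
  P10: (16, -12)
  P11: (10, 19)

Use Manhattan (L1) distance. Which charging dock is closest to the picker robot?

Distances from (1, 5):
P1: |22| + |7| = 22 + 7 = 29
P2: |-16| + |-4| = 16 + 4 = 20
P3: |12| + |29| = 12 + 29 = 41
P4: |19| + |32| = 19 + 32 = 51
P5: |-34| + |23| = 34 + 23 = 57
P6: |3| + |3| = 3 + 3 = 6
P7: |26| + |23| = 26 + 23 = 49
P8: |1| + |-27| = 1 + 27 = 28
P9: |-7| + |-23| = 7 + 23 = 30
P10: |15| + |-17| = 15 + 17 = 32
P11: |9| + |14| = 9 + 14 = 23
Minimum: P6 at 6.

P6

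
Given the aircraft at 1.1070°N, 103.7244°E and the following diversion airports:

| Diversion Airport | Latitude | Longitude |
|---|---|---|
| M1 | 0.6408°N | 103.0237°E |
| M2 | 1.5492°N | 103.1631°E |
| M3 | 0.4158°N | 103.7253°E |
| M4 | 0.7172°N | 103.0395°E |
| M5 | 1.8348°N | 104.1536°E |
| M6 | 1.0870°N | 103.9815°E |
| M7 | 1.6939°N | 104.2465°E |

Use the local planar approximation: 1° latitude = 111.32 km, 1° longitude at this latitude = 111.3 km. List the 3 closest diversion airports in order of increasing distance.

M6, M3, M2

Distances from 1.1070°N, 103.7244°E:
M1: √((-0.4662·111.32)² + (-0.7007·111.3)²) = √(2693.338466 + 6082.114106) = 93.6774 km
M2: √((0.4422·111.32)² + (-0.5613·111.3)²) = √(2423.169934 + 3902.836996) = 79.5362 km
M3: √((-0.6912·111.32)² + (0.0009·111.3)²) = √(5920.438229 + 0.010034) = 76.9444 km
M4: √((-0.3898·111.32)² + (-0.6849·111.3)²) = √(1882.912181 + 5810.916851) = 87.7145 km
M5: √((0.7278·111.32)² + (0.4292·111.3)²) = √(6564.029102 + 2281.969078) = 94.0532 km
M6: √((-0.0200·111.32)² + (0.2571·111.3)²) = √(4.956857 + 818.831388) = 28.7017 km
M7: √((0.5869·111.32)² + (0.5221·111.3)²) = √(4268.493401 + 3376.740721) = 87.4370 km
Sorted: M6 (28.7017 km) < M3 (76.9444 km) < M2 (79.5362 km) < M7 (87.4370 km) < M4 (87.7145 km) < …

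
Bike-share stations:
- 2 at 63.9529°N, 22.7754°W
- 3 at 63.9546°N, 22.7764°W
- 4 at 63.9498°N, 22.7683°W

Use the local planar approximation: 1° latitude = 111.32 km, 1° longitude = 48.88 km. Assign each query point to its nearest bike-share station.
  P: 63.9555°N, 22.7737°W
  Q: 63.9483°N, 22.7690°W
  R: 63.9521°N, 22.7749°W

P at 63.9555°N, 22.7737°W:
  2: √((-0.0026·111.32)² + (-0.0017·48.88)²) = √(0.083771 + 0.006905) = 0.3011 km
  3: √((-0.0009·111.32)² + (-0.0027·48.88)²) = √(0.010038 + 0.017418) = 0.1657 km
  4: √((-0.0057·111.32)² + (0.0054·48.88)²) = √(0.402621 + 0.069671) = 0.6872 km
  → nearest: 3 (0.1657 km)
Q at 63.9483°N, 22.7690°W:
  2: √((0.0046·111.32)² + (-0.0064·48.88)²) = √(0.262218 + 0.097864) = 0.6001 km
  3: √((0.0063·111.32)² + (-0.0074·48.88)²) = √(0.491844 + 0.130836) = 0.7891 km
  4: √((0.0015·111.32)² + (0.0007·48.88)²) = √(0.027882 + 0.001171) = 0.1704 km
  → nearest: 4 (0.1704 km)
R at 63.9521°N, 22.7749°W:
  2: √((0.0008·111.32)² + (-0.0005·48.88)²) = √(0.007931 + 0.000597) = 0.0923 km
  3: √((0.0025·111.32)² + (-0.0015·48.88)²) = √(0.077451 + 0.005376) = 0.2878 km
  4: √((-0.0023·111.32)² + (0.0066·48.88)²) = √(0.065554 + 0.104076) = 0.4119 km
  → nearest: 2 (0.0923 km)

P→3; Q→4; R→2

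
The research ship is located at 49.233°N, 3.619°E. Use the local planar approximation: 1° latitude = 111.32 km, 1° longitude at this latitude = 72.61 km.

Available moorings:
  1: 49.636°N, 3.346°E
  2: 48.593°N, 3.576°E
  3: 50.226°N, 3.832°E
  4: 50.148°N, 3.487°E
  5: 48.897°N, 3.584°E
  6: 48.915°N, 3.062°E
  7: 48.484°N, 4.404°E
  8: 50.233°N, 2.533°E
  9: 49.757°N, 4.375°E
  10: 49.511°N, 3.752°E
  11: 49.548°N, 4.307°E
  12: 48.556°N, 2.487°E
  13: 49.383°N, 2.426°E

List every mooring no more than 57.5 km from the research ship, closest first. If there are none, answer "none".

Distances from 49.233°N, 3.619°E:
1: 49.046 km
2: 71.313 km
3: 111.617 km
4: 102.308 km
5: 37.490 km
6: 53.748 km
7: 100.999 km
8: 136.419 km
9: 80.099 km
10: 32.419 km
11: 61.034 km
12: 111.515 km
13: 88.218 km
Threshold 57.5 km: 10 (32.419 km), 5 (37.490 km), 1 (49.046 km), 6 (53.748 km) are within range.

10, 5, 1, 6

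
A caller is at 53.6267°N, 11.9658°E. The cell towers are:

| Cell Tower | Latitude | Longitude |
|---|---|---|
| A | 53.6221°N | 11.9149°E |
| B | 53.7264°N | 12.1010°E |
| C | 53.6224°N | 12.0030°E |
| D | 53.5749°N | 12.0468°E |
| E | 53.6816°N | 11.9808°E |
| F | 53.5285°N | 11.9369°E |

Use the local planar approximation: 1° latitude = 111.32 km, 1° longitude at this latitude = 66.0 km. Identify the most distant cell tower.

Distances from 53.6267°N, 11.9658°E:
A: √((-0.0046·111.32)² + (-0.0509·66.0)²) = √(0.262218 + 11.285568) = 3.3982 km
B: √((0.0997·111.32)² + (0.1352·66.0)²) = √(123.179011 + 79.623498) = 14.2409 km
C: √((-0.0043·111.32)² + (0.0372·66.0)²) = √(0.229131 + 6.028007) = 2.5014 km
D: √((-0.0518·111.32)² + (0.0810·66.0)²) = √(33.251092 + 28.579716) = 7.8633 km
E: √((0.0549·111.32)² + (0.0150·66.0)²) = √(37.350041 + 0.980100) = 6.1911 km
F: √((-0.0982·111.32)² + (-0.0289·66.0)²) = √(119.500403 + 3.638175) = 11.0968 km
Maximum: B at 14.2409 km.

B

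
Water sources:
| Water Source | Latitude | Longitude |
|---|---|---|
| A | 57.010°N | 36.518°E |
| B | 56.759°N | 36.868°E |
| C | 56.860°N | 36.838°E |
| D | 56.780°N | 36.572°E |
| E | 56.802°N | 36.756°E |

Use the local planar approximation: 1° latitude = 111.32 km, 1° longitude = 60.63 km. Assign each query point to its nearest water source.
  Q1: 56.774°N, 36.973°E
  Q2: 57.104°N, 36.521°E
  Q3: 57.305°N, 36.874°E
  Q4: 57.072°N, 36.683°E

Q1 at 56.774°N, 36.973°E:
  A: √((0.236·111.32)² + (-0.455·60.63)²) = √(690.19276 + 761.02326) = 38.095 km
  B: √((-0.015·111.32)² + (-0.105·60.63)²) = √(2.78823 + 40.52787) = 6.581 km
  C: √((0.086·111.32)² + (-0.135·60.63)²) = √(91.65229 + 66.99504) = 12.596 km
  D: √((0.006·111.32)² + (-0.401·60.63)²) = √(0.44612 + 591.10398) = 24.322 km
  E: √((0.028·111.32)² + (-0.217·60.63)²) = √(9.71544 + 173.09902) = 13.521 km
  → nearest: B (6.581 km)
Q2 at 57.104°N, 36.521°E:
  A: √((-0.094·111.32)² + (-0.003·60.63)²) = √(109.49697 + 0.03308) = 10.466 km
  B: √((-0.345·111.32)² + (0.347·60.63)²) = √(1474.97475 + 442.62311) = 43.790 km
  C: √((-0.244·111.32)² + (0.317·60.63)²) = √(737.77859 + 369.39725) = 33.274 km
  D: √((-0.324·111.32)² + (0.051·60.63)²) = √(1300.87754 + 9.56127) = 36.200 km
  E: √((-0.302·111.32)² + (0.235·60.63)²) = √(1130.21296 + 203.00693) = 36.513 km
  → nearest: A (10.466 km)
Q3 at 57.305°N, 36.874°E:
  A: √((-0.295·111.32)² + (-0.356·60.63)²) = √(1078.42619 + 465.88114) = 39.298 km
  B: √((-0.546·111.32)² + (-0.006·60.63)²) = √(3694.29592 + 0.13234) = 60.782 km
  C: √((-0.445·111.32)² + (-0.036·60.63)²) = √(2453.95400 + 4.76409) = 49.585 km
  D: √((-0.525·111.32)² + (-0.302·60.63)²) = √(3415.58425 + 335.26562) = 61.244 km
  E: √((-0.503·111.32)² + (-0.118·60.63)²) = √(3135.32356 + 51.18458) = 56.449 km
  → nearest: A (39.298 km)
Q4 at 57.072°N, 36.683°E:
  A: √((-0.062·111.32)² + (-0.165·60.63)²) = √(47.63540 + 100.07902) = 12.154 km
  B: √((-0.313·111.32)² + (0.185·60.63)²) = √(1214.04580 + 125.81099) = 36.604 km
  C: √((-0.212·111.32)² + (0.155·60.63)²) = √(556.95245 + 88.31583) = 25.402 km
  D: √((-0.292·111.32)² + (-0.111·60.63)²) = √(1056.60363 + 45.29196) = 33.195 km
  E: √((-0.270·111.32)² + (0.073·60.63)²) = √(903.38718 + 19.58939) = 30.381 km
  → nearest: A (12.154 km)

Q1→B; Q2→A; Q3→A; Q4→A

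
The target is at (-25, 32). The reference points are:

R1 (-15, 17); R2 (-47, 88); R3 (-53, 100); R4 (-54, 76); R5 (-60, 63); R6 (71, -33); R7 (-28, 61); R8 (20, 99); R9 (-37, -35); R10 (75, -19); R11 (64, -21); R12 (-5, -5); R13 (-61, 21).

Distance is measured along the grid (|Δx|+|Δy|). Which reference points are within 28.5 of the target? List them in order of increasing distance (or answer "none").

R1

Distances from (-25, 32):
R1: |10| + |-15| = 10 + 15 = 25
R2: |-22| + |56| = 22 + 56 = 78
R3: |-28| + |68| = 28 + 68 = 96
R4: |-29| + |44| = 29 + 44 = 73
R5: |-35| + |31| = 35 + 31 = 66
R6: |96| + |-65| = 96 + 65 = 161
R7: |-3| + |29| = 3 + 29 = 32
R8: |45| + |67| = 45 + 67 = 112
R9: |-12| + |-67| = 12 + 67 = 79
R10: |100| + |-51| = 100 + 51 = 151
R11: |89| + |-53| = 89 + 53 = 142
R12: |20| + |-37| = 20 + 37 = 57
R13: |-36| + |-11| = 36 + 11 = 47
Threshold 28.5: R1 (25) is within range.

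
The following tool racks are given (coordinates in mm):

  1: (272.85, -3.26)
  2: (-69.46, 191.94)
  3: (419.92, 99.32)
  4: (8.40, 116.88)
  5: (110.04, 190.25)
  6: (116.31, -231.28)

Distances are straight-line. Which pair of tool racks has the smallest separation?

2 and 4

Pairwise distances:
2–4: √((77.86)² + (-75.06)²) = √(6062.1796 + 5634.0036) = 108.15 mm
4–5: √((101.64)² + (73.37)²) = √(10330.6896 + 5383.1569) = 125.35 mm
1–3: √((147.07)² + (102.58)²) = √(21629.5849 + 10522.6564) = 179.31 mm
2–5: √((179.50)² + (-1.69)²) = √(32220.2500 + 2.8561) = 179.51 mm
1–5: √((-162.81)² + (193.51)²) = √(26507.0961 + 37446.1201) = 252.89 mm
1–6: √((-156.54)² + (-228.02)²) = √(24504.7716 + 51993.1204) = 276.58 mm
1–4: √((-264.45)² + (120.14)²) = √(69933.8025 + 14433.6196) = 290.46 mm
3–5: √((-309.88)² + (90.93)²) = √(96025.6144 + 8268.2649) = 322.95 mm
4–6: √((107.91)² + (-348.16)²) = √(11644.5681 + 121215.3856) = 364.50 mm
1–2: √((-342.31)² + (195.20)²) = √(117176.1361 + 38103.0400) = 394.05 mm
3–4: √((-411.52)² + (17.56)²) = √(169348.7104 + 308.3536) = 411.89 mm
5–6: √((6.27)² + (-421.53)²) = √(39.3129 + 177687.5409) = 421.58 mm
3–6: √((-303.61)² + (-330.60)²) = √(92179.0321 + 109296.3600) = 448.86 mm
2–6: √((185.77)² + (-423.22)²) = √(34510.4929 + 179115.1684) = 462.20 mm
2–3: √((489.38)² + (-92.62)²) = √(239492.7844 + 8578.4644) = 498.07 mm
Closest pair: 2–4 at 108.15 mm.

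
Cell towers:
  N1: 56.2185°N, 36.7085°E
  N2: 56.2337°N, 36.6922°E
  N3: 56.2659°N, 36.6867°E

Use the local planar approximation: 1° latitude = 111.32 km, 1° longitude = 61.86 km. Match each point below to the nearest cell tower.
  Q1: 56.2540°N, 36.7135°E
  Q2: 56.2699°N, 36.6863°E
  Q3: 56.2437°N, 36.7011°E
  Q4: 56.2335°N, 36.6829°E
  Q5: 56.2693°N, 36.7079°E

Q1→N3; Q2→N3; Q3→N2; Q4→N2; Q5→N3

Q1 at 56.2540°N, 36.7135°E:
  N1: 3.9639 km
  N2: 2.6159 km
  N3: 2.1221 km
  → nearest: N3 (2.1221 km)
Q2 at 56.2699°N, 36.6863°E:
  N1: 5.8843 km
  N2: 4.0463 km
  N3: 0.4460 km
  → nearest: N3 (0.4460 km)
Q3 at 56.2437°N, 36.7011°E:
  N1: 2.8424 km
  N2: 1.2419 km
  N3: 2.6269 km
  → nearest: N2 (1.2419 km)
Q4 at 56.2335°N, 36.6829°E:
  N1: 2.3013 km
  N2: 0.5757 km
  N3: 3.6144 km
  → nearest: N2 (0.5757 km)
Q5 at 56.2693°N, 36.7079°E:
  N1: 5.6552 km
  N2: 4.0803 km
  N3: 1.3650 km
  → nearest: N3 (1.3650 km)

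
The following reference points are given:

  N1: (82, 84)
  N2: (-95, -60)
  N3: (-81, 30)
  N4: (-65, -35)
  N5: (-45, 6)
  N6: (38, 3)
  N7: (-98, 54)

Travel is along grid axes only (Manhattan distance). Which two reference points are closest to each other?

Pairwise distances:
N3–N7: 41
N2–N4: 55
N3–N5: 60
N4–N5: 61
N3–N4: 81
N5–N6: 86
N5–N7: 101
N2–N3: 104
N2–N5: 116
N2–N7: 117
N4–N7: 122
N1–N6: 125
N4–N6: 141
N3–N6: 146
N6–N7: 187
N2–N6: 196
N1–N5: 205
N1–N7: 210
N1–N3: 217
N1–N4: 266
N1–N2: 321
Closest pair: N3–N7 at 41.

N3 and N7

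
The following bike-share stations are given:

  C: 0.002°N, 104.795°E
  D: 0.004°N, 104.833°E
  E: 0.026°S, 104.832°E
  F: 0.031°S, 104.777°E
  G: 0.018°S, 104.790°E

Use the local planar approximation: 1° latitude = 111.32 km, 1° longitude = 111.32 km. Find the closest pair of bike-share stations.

Pairwise distances:
C–D: 4.236 km
C–E: 5.165 km
C–F: 4.185 km
C–G: 2.295 km
D–E: 3.341 km
D–F: 7.351 km
D–G: 5.377 km
E–F: 6.148 km
E–G: 4.759 km
F–G: 2.047 km
Closest pair: F–G at 2.047 km.

F and G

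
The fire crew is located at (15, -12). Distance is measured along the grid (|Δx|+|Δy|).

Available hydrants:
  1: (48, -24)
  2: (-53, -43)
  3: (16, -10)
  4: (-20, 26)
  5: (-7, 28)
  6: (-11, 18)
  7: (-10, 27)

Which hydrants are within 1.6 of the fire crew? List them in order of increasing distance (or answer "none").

Distances from (15, -12):
1: 45
2: 99
3: 3
4: 73
5: 62
6: 56
7: 64
Threshold 1.6: none within range.

none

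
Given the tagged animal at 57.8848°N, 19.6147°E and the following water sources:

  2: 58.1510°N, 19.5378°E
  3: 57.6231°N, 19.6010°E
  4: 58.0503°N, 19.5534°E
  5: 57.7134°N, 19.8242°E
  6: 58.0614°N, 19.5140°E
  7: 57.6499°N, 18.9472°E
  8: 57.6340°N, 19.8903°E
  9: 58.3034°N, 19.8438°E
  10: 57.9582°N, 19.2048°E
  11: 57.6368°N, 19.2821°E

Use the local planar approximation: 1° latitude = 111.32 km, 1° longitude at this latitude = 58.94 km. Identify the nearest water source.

Distances from 57.8848°N, 19.6147°E:
2: √((0.2662·111.32)² + (-0.0769·58.94)²) = √(878.137447 + 20.543429) = 29.9780 km
3: √((-0.2617·111.32)² + (-0.0137·58.94)²) = √(848.699293 + 0.652021) = 29.1436 km
4: √((0.1655·111.32)² + (-0.0613·58.94)²) = √(339.423878 + 13.053928) = 18.7744 km
5: √((-0.1714·111.32)² + (0.2095·58.94)²) = √(364.055864 + 152.471375) = 22.7272 km
6: √((0.1766·111.32)² + (-0.1007·58.94)²) = √(386.480685 + 35.227288) = 20.5355 km
7: √((-0.2349·111.32)² + (-0.6675·58.94)²) = √(683.773757 + 1547.828372) = 47.2398 km
8: √((-0.2508·111.32)² + (0.2756·58.94)²) = √(779.473688 + 263.863118) = 32.3007 km
9: √((0.4186·111.32)² + (0.2291·58.94)²) = √(2171.425048 + 182.335168) = 48.5156 km
10: √((0.0734·111.32)² + (-0.4099·58.94)²) = √(66.763411 + 583.681730) = 25.5038 km
11: √((-0.2480·111.32)² + (-0.3326·58.94)²) = √(762.166326 + 384.295017) = 33.8594 km
Minimum: 4 at 18.7744 km.

4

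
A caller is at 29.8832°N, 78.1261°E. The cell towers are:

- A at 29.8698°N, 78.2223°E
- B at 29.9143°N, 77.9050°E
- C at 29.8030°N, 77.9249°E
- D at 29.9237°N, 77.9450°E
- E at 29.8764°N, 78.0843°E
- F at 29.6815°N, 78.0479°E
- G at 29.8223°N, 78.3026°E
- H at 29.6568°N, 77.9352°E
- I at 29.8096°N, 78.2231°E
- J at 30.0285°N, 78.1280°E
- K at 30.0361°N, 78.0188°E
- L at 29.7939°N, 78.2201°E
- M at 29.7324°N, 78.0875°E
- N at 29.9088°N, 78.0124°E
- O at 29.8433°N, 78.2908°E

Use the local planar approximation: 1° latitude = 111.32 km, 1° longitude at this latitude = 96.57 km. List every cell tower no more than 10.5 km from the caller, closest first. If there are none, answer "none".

Distances from 29.8832°N, 78.1261°E:
A: √((-0.0134·111.32)² + (0.0962·96.57)²) = √(2.225133 + 86.304732) = 9.4090 km
B: √((0.0311·111.32)² + (-0.2211·96.57)²) = √(11.985804 + 455.891976) = 21.6305 km
C: √((-0.0802·111.32)² + (-0.2012·96.57)²) = √(79.706756 + 377.520392) = 21.3829 km
D: √((0.0405·111.32)² + (-0.1811·96.57)²) = √(20.326212 + 305.859070) = 18.0606 km
E: √((-0.0068·111.32)² + (-0.0418·96.57)²) = √(0.573013 + 16.294349) = 4.1070 km
F: √((-0.2017·111.32)² + (-0.0782·96.57)²) = √(504.148166 + 57.029291) = 23.6892 km
G: √((-0.0609·111.32)² + (0.1765·96.57)²) = √(45.960102 + 290.518560) = 18.3434 km
H: √((-0.2264·111.32)² + (-0.1909·96.57)²) = √(635.183547 + 339.857078) = 31.2256 km
I: √((-0.0736·111.32)² + (0.0970·96.57)²) = √(67.127740 + 87.746122) = 12.4448 km
J: √((0.1453·111.32)² + (0.0019·96.57)²) = √(261.624026 + 0.033666) = 16.1758 km
K: √((0.1529·111.32)² + (-0.1073·96.57)²) = √(289.708586 + 107.370236) = 19.9268 km
L: √((-0.0893·111.32)² + (0.0940·96.57)²) = √(98.821016 + 82.402459) = 13.4619 km
M: √((-0.1508·111.32)² + (-0.0386·96.57)²) = √(281.805249 + 13.895017) = 17.1959 km
N: √((0.0256·111.32)² + (-0.1137·96.57)²) = √(8.121314 + 120.560598) = 11.3438 km
O: √((-0.0399·111.32)² + (0.1647·96.57)²) = √(19.728415 + 252.971538) = 16.5136 km
Threshold 10.5 km: E (4.1070 km), A (9.4090 km) are within range.

E, A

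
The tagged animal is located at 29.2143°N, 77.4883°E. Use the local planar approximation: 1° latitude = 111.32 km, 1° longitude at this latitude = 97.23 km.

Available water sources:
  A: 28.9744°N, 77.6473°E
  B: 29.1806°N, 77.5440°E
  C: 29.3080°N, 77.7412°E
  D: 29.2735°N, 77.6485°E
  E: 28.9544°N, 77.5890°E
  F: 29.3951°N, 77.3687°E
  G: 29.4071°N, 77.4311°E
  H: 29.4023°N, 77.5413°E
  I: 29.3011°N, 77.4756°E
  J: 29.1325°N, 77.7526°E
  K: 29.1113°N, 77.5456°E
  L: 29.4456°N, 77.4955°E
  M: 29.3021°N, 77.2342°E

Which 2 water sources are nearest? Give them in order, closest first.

Distances from 29.2143°N, 77.4883°E:
A: 30.8576 km
B: 6.5881 km
C: 26.7103 km
D: 16.9130 km
E: 30.5439 km
F: 23.2446 km
G: 22.1714 km
H: 21.5533 km
I: 9.7412 km
J: 27.2635 km
K: 12.7478 km
L: 25.7578 km
M: 26.5692 km
Sorted: B (6.5881 km) < I (9.7412 km) < K (12.7478 km) < D (16.9130 km) < …

B, I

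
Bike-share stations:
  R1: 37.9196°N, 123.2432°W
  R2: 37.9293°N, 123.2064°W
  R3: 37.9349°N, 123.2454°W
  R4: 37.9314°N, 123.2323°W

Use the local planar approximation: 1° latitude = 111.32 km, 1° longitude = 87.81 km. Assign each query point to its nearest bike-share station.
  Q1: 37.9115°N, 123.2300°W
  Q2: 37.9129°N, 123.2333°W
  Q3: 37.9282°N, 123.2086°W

Q1→R1; Q2→R1; Q3→R2

Q1 at 37.9115°N, 123.2300°W:
  R1: √((0.0081·111.32)² + (-0.0132·87.81)²) = √(0.813048 + 1.343494) = 1.4685 km
  R2: √((0.0178·111.32)² + (0.0236·87.81)²) = √(3.926326 + 4.294494) = 2.8672 km
  R3: √((0.0234·111.32)² + (-0.0154·87.81)²) = √(6.785441 + 1.828645) = 2.9350 km
  R4: √((0.0199·111.32)² + (-0.0023·87.81)²) = √(4.907412 + 0.040789) = 2.2245 km
  → nearest: R1 (1.4685 km)
Q2 at 37.9129°N, 123.2333°W:
  R1: √((0.0067·111.32)² + (-0.0099·87.81)²) = √(0.556283 + 0.755716) = 1.1454 km
  R2: √((0.0164·111.32)² + (0.0269·87.81)²) = √(3.332991 + 5.579464) = 2.9854 km
  R3: √((0.0220·111.32)² + (-0.0121·87.81)²) = √(5.997797 + 1.128908) = 2.6696 km
  R4: √((0.0185·111.32)² + (0.0010·87.81)²) = √(4.241211 + 0.007711) = 2.0613 km
  → nearest: R1 (1.1454 km)
Q3 at 37.9282°N, 123.2086°W:
  R1: √((-0.0086·111.32)² + (-0.0346·87.81)²) = √(0.916523 + 9.230817) = 3.1855 km
  R2: √((0.0011·111.32)² + (0.0022·87.81)²) = √(0.014994 + 0.037319) = 0.2287 km
  R3: √((0.0067·111.32)² + (-0.0368·87.81)²) = √(0.556283 + 10.441998) = 3.3164 km
  R4: √((0.0032·111.32)² + (-0.0237·87.81)²) = √(0.126896 + 4.330965) = 2.1114 km
  → nearest: R2 (0.2287 km)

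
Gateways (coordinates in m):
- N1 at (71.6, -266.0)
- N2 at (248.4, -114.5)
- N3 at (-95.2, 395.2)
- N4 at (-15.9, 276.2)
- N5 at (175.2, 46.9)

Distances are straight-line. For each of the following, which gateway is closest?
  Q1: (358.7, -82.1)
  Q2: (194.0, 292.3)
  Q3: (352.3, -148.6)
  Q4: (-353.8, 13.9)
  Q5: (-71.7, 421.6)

Q1 at (358.7, -82.1):
  N1: √((-287.1)² + (-183.9)²) = √(82426.410 + 33819.210) = 340.9 m
  N2: √((-110.3)² + (-32.4)²) = √(12166.090 + 1049.760) = 115.0 m
  N3: √((-453.9)² + (477.3)²) = √(206025.210 + 227815.290) = 658.7 m
  N4: √((-374.6)² + (358.3)²) = √(140325.160 + 128378.890) = 518.4 m
  N5: √((-183.5)² + (129.0)²) = √(33672.250 + 16641.000) = 224.3 m
  → nearest: N2 (115.0 m)
Q2 at (194.0, 292.3):
  N1: √((-122.4)² + (-558.3)²) = √(14981.760 + 311698.890) = 571.6 m
  N2: √((54.4)² + (-406.8)²) = √(2959.360 + 165486.240) = 410.4 m
  N3: √((-289.2)² + (102.9)²) = √(83636.640 + 10588.410) = 307.0 m
  N4: √((-209.9)² + (-16.1)²) = √(44058.010 + 259.210) = 210.5 m
  N5: √((-18.8)² + (-245.4)²) = √(353.440 + 60221.160) = 246.1 m
  → nearest: N4 (210.5 m)
Q3 at (352.3, -148.6):
  N1: √((-280.7)² + (-117.4)²) = √(78792.490 + 13782.760) = 304.3 m
  N2: √((-103.9)² + (34.1)²) = √(10795.210 + 1162.810) = 109.4 m
  N3: √((-447.5)² + (543.8)²) = √(200256.250 + 295718.440) = 704.3 m
  N4: √((-368.2)² + (424.8)²) = √(135571.240 + 180455.040) = 562.2 m
  N5: √((-177.1)² + (195.5)²) = √(31364.410 + 38220.250) = 263.8 m
  → nearest: N2 (109.4 m)
Q4 at (-353.8, 13.9):
  N1: √((425.4)² + (-279.9)²) = √(180965.160 + 78344.010) = 509.2 m
  N2: √((602.2)² + (-128.4)²) = √(362644.840 + 16486.560) = 615.7 m
  N3: √((258.6)² + (381.3)²) = √(66873.960 + 145389.690) = 460.7 m
  N4: √((337.9)² + (262.3)²) = √(114176.410 + 68801.290) = 427.8 m
  N5: √((529.0)² + (33.0)²) = √(279841.000 + 1089.000) = 530.0 m
  → nearest: N4 (427.8 m)
Q5 at (-71.7, 421.6):
  N1: √((143.3)² + (-687.6)²) = √(20534.890 + 472793.760) = 702.4 m
  N2: √((320.1)² + (-536.1)²) = √(102464.010 + 287403.210) = 624.4 m
  N3: √((-23.5)² + (-26.4)²) = √(552.250 + 696.960) = 35.3 m
  N4: √((55.8)² + (-145.4)²) = √(3113.640 + 21141.160) = 155.7 m
  N5: √((246.9)² + (-374.7)²) = √(60959.610 + 140400.090) = 448.7 m
  → nearest: N3 (35.3 m)

Q1→N2; Q2→N4; Q3→N2; Q4→N4; Q5→N3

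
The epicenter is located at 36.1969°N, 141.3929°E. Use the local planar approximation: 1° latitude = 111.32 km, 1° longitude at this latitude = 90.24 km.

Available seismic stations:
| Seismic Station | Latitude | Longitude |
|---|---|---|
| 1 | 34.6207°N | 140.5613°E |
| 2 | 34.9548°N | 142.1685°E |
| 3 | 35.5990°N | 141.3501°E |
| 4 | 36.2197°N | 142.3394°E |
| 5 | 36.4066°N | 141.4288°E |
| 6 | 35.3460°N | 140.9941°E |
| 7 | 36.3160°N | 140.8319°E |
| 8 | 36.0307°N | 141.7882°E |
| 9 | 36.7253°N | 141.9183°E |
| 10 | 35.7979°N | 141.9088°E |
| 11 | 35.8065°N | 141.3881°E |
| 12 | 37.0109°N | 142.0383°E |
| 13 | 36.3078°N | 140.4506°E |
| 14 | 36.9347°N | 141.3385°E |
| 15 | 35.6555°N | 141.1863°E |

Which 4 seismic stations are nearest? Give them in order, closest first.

Distances from 36.1969°N, 141.3929°E:
1: √((-1.5762·111.32)² + (-0.8316·90.24)²) = √(30787.118384 + 5631.539500) = 190.8367 km
2: √((-1.2421·111.32)² + (0.7756·90.24)²) = √(19118.751081 + 4898.620257) = 154.9754 km
3: √((-0.5979·111.32)² + (-0.0428·90.24)²) = √(4429.997715 + 14.917145) = 66.6702 km
4: √((0.0228·111.32)² + (0.9465·90.24)²) = √(6.441931 + 7295.237076) = 85.4499 km
5: √((0.2097·111.32)² + (0.0359·90.24)²) = √(544.933185 + 10.495112) = 23.5675 km
6: √((-0.8509·111.32)² + (-0.3988·90.24)²) = √(8972.292900 + 1295.115415) = 101.3282 km
7: √((0.1191·111.32)² + (-0.5610·90.24)²) = √(175.780185 + 2562.854175) = 52.3320 km
8: √((-0.1662·111.32)² + (0.3953·90.24)²) = √(342.301210 + 1272.482452) = 40.1844 km
9: √((0.5284·111.32)² + (0.5254·90.24)²) = √(3459.967451 + 2247.906847) = 75.5505 km
10: √((-0.3990·111.32)² + (0.5159·90.24)²) = √(1972.841462 + 2167.350893) = 64.3443 km
11: √((-0.3904·111.32)² + (-0.0048·90.24)²) = √(1888.713190 + 0.187621) = 43.4615 km
12: √((0.8140·111.32)² + (0.6454·90.24)²) = √(8210.983986 + 3392.001967) = 107.7172 km
13: √((0.1109·111.32)² + (-0.9423·90.24)²) = √(152.408605 + 7230.636939) = 85.9247 km
14: √((0.7378·111.32)² + (-0.0544·90.24)²) = √(6745.648341 + 24.098831) = 82.2785 km
15: √((-0.5414·111.32)² + (-0.2066·90.24)²) = √(3632.309932 + 347.583224) = 63.0864 km
Sorted: 5 (23.5675 km) < 8 (40.1844 km) < 11 (43.4615 km) < 7 (52.3320 km) < 15 (63.0864 km) < 10 (64.3443 km) < …

5, 8, 11, 7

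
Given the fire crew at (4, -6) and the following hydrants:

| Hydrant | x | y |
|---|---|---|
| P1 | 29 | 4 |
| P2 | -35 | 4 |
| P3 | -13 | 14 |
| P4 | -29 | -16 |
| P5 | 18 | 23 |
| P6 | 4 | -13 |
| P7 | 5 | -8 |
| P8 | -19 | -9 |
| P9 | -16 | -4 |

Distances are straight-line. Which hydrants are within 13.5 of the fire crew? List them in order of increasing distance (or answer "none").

P7, P6

Distances from (4, -6):
P1: √((25)² + (10)²) = √(625.000 + 100.000) = 26.9
P2: √((-39)² + (10)²) = √(1521.000 + 100.000) = 40.3
P3: √((-17)² + (20)²) = √(289.000 + 400.000) = 26.2
P4: √((-33)² + (-10)²) = √(1089.000 + 100.000) = 34.5
P5: √((14)² + (29)²) = √(196.000 + 841.000) = 32.2
P6: √((0)² + (-7)²) = √(0.000 + 49.000) = 7.0
P7: √((1)² + (-2)²) = √(1.000 + 4.000) = 2.2
P8: √((-23)² + (-3)²) = √(529.000 + 9.000) = 23.2
P9: √((-20)² + (2)²) = √(400.000 + 4.000) = 20.1
Threshold 13.5: P7 (2.2), P6 (7.0) are within range.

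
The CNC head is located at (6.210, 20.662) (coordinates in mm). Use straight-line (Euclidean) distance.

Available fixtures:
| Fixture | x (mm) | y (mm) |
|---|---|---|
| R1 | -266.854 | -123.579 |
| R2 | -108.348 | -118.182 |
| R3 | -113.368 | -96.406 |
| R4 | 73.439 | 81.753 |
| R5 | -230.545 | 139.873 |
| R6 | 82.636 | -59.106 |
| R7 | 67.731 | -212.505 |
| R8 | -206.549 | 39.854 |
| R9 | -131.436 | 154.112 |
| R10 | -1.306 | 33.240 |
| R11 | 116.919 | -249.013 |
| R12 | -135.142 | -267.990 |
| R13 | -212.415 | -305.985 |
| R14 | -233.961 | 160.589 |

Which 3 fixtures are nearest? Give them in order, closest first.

Distances from (6.210, 20.662):
R1: √((-273.064)² + (-144.241)²) = √(74563.94810 + 20805.46608) = 308.819 mm
R2: √((-114.558)² + (-138.844)²) = √(13123.53536 + 19277.65634) = 180.003 mm
R3: √((-119.578)² + (-117.068)²) = √(14298.89808 + 13704.91662) = 167.343 mm
R4: √((67.229)² + (61.091)²) = √(4519.73844 + 3732.11028) = 90.840 mm
R5: √((-236.755)² + (119.211)²) = √(56052.93003 + 14211.26252) = 265.074 mm
R6: √((76.426)² + (-79.768)²) = √(5840.93348 + 6362.93382) = 110.471 mm
R7: √((61.521)² + (-233.167)²) = √(3784.83344 + 54366.84989) = 241.147 mm
R8: √((-212.759)² + (19.192)²) = √(45266.39208 + 368.33286) = 213.623 mm
R9: √((-137.646)² + (133.450)²) = √(18946.42132 + 17808.90250) = 191.717 mm
R10: √((-7.516)² + (12.578)²) = √(56.49026 + 158.20608) = 14.653 mm
R11: √((110.709)² + (-269.675)²) = √(12256.48268 + 72724.60563) = 291.515 mm
R12: √((-141.352)² + (-288.652)²) = √(19980.38790 + 83319.97710) = 321.404 mm
R13: √((-218.625)² + (-326.647)²) = √(47796.89062 + 106698.26261) = 393.059 mm
R14: √((-240.171)² + (139.927)²) = √(57682.10924 + 19579.56533) = 277.960 mm
Sorted: R10 (14.653 mm) < R4 (90.840 mm) < R6 (110.471 mm) < R3 (167.343 mm) < R2 (180.003 mm) < …

R10, R4, R6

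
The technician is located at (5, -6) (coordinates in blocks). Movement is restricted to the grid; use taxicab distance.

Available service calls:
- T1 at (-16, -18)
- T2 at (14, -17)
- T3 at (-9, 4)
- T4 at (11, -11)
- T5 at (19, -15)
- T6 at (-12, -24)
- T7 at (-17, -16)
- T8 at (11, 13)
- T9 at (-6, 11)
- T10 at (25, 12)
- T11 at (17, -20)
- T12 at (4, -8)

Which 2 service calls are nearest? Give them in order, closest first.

Distances from (5, -6):
T1: |-21| + |-12| = 21 + 12 = 33 blocks
T2: |9| + |-11| = 9 + 11 = 20 blocks
T3: |-14| + |10| = 14 + 10 = 24 blocks
T4: |6| + |-5| = 6 + 5 = 11 blocks
T5: |14| + |-9| = 14 + 9 = 23 blocks
T6: |-17| + |-18| = 17 + 18 = 35 blocks
T7: |-22| + |-10| = 22 + 10 = 32 blocks
T8: |6| + |19| = 6 + 19 = 25 blocks
T9: |-11| + |17| = 11 + 17 = 28 blocks
T10: |20| + |18| = 20 + 18 = 38 blocks
T11: |12| + |-14| = 12 + 14 = 26 blocks
T12: |-1| + |-2| = 1 + 2 = 3 blocks
Sorted: T12 (3 blocks) < T4 (11 blocks) < T2 (20 blocks) < T5 (23 blocks) < …

T12, T4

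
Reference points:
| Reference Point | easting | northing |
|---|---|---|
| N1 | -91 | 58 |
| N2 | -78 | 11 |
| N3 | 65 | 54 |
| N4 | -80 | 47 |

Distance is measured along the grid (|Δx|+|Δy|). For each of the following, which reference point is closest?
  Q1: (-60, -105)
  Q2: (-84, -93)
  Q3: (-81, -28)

Q1→N2; Q2→N2; Q3→N2

Q1 at (-60, -105):
  N1: |-31| + |163| = 31 + 163 = 194
  N2: |-18| + |116| = 18 + 116 = 134
  N3: |125| + |159| = 125 + 159 = 284
  N4: |-20| + |152| = 20 + 152 = 172
  → nearest: N2 (134)
Q2 at (-84, -93):
  N1: |-7| + |151| = 7 + 151 = 158
  N2: |6| + |104| = 6 + 104 = 110
  N3: |149| + |147| = 149 + 147 = 296
  N4: |4| + |140| = 4 + 140 = 144
  → nearest: N2 (110)
Q3 at (-81, -28):
  N1: |-10| + |86| = 10 + 86 = 96
  N2: |3| + |39| = 3 + 39 = 42
  N3: |146| + |82| = 146 + 82 = 228
  N4: |1| + |75| = 1 + 75 = 76
  → nearest: N2 (42)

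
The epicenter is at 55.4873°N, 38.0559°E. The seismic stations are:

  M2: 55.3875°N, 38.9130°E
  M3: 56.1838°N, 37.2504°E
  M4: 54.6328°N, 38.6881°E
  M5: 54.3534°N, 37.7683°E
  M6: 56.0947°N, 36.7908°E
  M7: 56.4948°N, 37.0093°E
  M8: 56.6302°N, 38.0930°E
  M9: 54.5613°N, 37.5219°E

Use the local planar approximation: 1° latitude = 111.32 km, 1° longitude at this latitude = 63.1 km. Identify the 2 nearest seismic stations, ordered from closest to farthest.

M2, M3

Distances from 55.4873°N, 38.0559°E:
M2: √((-0.0998·111.32)² + (0.8571·63.1)²) = √(123.426234 + 2924.971971) = 55.2123 km
M3: √((0.6965·111.32)² + (-0.8055·63.1)²) = √(6011.580082 + 2583.389012) = 92.7091 km
M4: √((-0.8545·111.32)² + (0.6322·63.1)²) = √(9048.373714 + 1591.357303) = 103.1491 km
M5: √((-1.1339·111.32)² + (-0.2876·63.1)²) = √(15932.939458 + 329.333934) = 127.5236 km
M6: √((0.6074·111.32)² + (-1.2651·63.1)²) = √(4571.892082 + 6372.479249) = 104.6153 km
M7: √((1.0075·111.32)² + (-1.0466·63.1)²) = √(12578.721594 + 4361.342357) = 130.1540 km
M8: √((1.1429·111.32)² + (0.0371·63.1)²) = √(16186.869327 + 5.480328) = 127.2492 km
M9: √((-0.9260·111.32)² + (-0.5340·63.1)²) = √(10625.964697 + 1135.379981) = 108.4497 km
Sorted: M2 (55.2123 km) < M3 (92.7091 km) < M4 (103.1491 km) < M6 (104.6153 km) < …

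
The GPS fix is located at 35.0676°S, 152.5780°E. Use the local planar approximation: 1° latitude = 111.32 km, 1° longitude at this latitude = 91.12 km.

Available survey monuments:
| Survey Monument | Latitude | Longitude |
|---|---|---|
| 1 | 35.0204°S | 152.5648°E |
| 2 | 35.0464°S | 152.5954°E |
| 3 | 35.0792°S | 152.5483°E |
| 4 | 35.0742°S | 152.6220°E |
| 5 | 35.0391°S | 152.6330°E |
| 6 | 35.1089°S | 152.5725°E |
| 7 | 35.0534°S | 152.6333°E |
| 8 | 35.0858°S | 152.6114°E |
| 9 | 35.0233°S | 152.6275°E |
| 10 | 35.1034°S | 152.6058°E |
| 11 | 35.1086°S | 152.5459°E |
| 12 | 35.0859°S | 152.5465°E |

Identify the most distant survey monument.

Distances from 35.0676°S, 152.5780°E:
1: 5.3902 km
2: 2.8431 km
3: 2.9986 km
4: 4.0760 km
5: 5.9314 km
6: 4.6248 km
7: 5.2811 km
8: 3.6561 km
9: 6.6831 km
10: 4.7222 km
11: 5.4209 km
12: 3.5197 km
Maximum: 9 at 6.6831 km.

9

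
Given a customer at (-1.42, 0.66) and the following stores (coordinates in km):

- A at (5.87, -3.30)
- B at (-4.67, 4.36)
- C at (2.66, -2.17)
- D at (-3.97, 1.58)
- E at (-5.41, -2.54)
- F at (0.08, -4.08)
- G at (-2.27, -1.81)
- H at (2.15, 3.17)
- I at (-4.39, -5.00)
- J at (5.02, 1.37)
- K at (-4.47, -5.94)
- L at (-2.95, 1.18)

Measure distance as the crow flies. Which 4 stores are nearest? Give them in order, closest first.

L, G, D, H

Distances from (-1.42, 0.66):
A: √((7.29)² + (-3.96)²) = √(53.14410 + 15.68160) = 8.296 km
B: √((-3.25)² + (3.70)²) = √(10.56250 + 13.69000) = 4.925 km
C: √((4.08)² + (-2.83)²) = √(16.64640 + 8.00890) = 4.965 km
D: √((-2.55)² + (0.92)²) = √(6.50250 + 0.84640) = 2.711 km
E: √((-3.99)² + (-3.20)²) = √(15.92010 + 10.24000) = 5.115 km
F: √((1.50)² + (-4.74)²) = √(2.25000 + 22.46760) = 4.972 km
G: √((-0.85)² + (-2.47)²) = √(0.72250 + 6.10090) = 2.612 km
H: √((3.57)² + (2.51)²) = √(12.74490 + 6.30010) = 4.364 km
I: √((-2.97)² + (-5.66)²) = √(8.82090 + 32.03560) = 6.392 km
J: √((6.44)² + (0.71)²) = √(41.47360 + 0.50410) = 6.479 km
K: √((-3.05)² + (-6.60)²) = √(9.30250 + 43.56000) = 7.271 km
L: √((-1.53)² + (0.52)²) = √(2.34090 + 0.27040) = 1.616 km
Sorted: L (1.616 km) < G (2.612 km) < D (2.711 km) < H (4.364 km) < B (4.925 km) < C (4.965 km) < …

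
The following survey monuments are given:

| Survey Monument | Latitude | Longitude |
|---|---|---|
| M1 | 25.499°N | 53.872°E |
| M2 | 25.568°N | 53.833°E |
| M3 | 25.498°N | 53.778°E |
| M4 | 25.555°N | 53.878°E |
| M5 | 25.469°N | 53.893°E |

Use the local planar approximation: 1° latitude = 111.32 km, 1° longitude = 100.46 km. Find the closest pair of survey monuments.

Pairwise distances:
M1–M2: 8.623 km
M1–M3: 9.444 km
M1–M4: 6.263 km
M1–M5: 3.950 km
M2–M3: 9.553 km
M2–M4: 4.747 km
M2–M5: 12.561 km
M3–M4: 11.882 km
M3–M5: 11.995 km
M4–M5: 9.691 km
Closest pair: M1–M5 at 3.950 km.

M1 and M5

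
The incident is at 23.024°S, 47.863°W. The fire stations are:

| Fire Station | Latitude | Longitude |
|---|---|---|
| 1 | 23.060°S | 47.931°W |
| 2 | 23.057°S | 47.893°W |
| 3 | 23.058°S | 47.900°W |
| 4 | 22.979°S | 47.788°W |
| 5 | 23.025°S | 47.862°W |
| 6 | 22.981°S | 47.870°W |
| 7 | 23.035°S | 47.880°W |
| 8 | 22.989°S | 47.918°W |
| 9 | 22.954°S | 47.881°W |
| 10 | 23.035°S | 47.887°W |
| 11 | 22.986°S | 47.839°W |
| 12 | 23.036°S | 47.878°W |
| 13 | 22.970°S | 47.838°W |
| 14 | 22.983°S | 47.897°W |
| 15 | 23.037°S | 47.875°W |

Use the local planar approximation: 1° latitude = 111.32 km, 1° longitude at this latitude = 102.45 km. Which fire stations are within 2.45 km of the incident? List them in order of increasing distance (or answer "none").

Distances from 23.024°S, 47.863°W:
1: √((-0.036·111.32)² + (-0.068·102.45)²) = √(16.06022 + 48.53352) = 8.037 km
2: √((-0.033·111.32)² + (-0.030·102.45)²) = √(13.49504 + 9.44640) = 4.790 km
3: √((-0.034·111.32)² + (-0.037·102.45)²) = √(14.32532 + 14.36903) = 5.357 km
4: √((0.045·111.32)² + (0.075·102.45)²) = √(25.09409 + 59.04001) = 9.172 km
5: √((-0.001·111.32)² + (0.001·102.45)²) = √(0.01239 + 0.01050) = 0.151 km
6: √((0.043·111.32)² + (-0.007·102.45)²) = √(22.91307 + 0.51430) = 4.840 km
7: √((-0.011·111.32)² + (-0.017·102.45)²) = √(1.49945 + 3.03334) = 2.129 km
8: √((0.035·111.32)² + (-0.055·102.45)²) = √(15.18037 + 31.75041) = 6.851 km
9: √((0.070·111.32)² + (-0.018·102.45)²) = √(60.72150 + 3.40070) = 8.008 km
10: √((-0.011·111.32)² + (-0.024·102.45)²) = √(1.49945 + 6.04570) = 2.747 km
11: √((0.038·111.32)² + (0.024·102.45)²) = √(17.89425 + 6.04570) = 4.893 km
12: √((-0.012·111.32)² + (-0.015·102.45)²) = √(1.78447 + 2.36160) = 2.036 km
13: √((0.054·111.32)² + (0.025·102.45)²) = √(36.13549 + 6.56000) = 6.534 km
14: √((0.041·111.32)² + (-0.034·102.45)²) = √(20.83119 + 12.13338) = 5.741 km
15: √((-0.013·111.32)² + (-0.012·102.45)²) = √(2.09427 + 1.51142) = 1.899 km
Threshold 2.45 km: 5 (0.151 km), 15 (1.899 km), 12 (2.036 km), 7 (2.129 km) are within range.

5, 15, 12, 7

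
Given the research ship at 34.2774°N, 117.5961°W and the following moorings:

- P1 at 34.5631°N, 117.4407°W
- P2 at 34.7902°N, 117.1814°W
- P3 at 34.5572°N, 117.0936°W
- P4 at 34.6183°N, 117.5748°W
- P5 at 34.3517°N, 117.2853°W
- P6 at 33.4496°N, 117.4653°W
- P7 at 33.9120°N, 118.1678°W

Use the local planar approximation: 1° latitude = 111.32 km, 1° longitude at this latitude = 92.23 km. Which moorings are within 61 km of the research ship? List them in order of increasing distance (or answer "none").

Distances from 34.2774°N, 117.5961°W:
P1: 34.8844 km
P2: 68.7137 km
P3: 55.8397 km
P4: 37.9998 km
P5: 29.8345 km
P6: 92.9370 km
P7: 66.5943 km
Threshold 61 km: P5 (29.8345 km), P1 (34.8844 km), P4 (37.9998 km), P3 (55.8397 km) are within range.

P5, P1, P4, P3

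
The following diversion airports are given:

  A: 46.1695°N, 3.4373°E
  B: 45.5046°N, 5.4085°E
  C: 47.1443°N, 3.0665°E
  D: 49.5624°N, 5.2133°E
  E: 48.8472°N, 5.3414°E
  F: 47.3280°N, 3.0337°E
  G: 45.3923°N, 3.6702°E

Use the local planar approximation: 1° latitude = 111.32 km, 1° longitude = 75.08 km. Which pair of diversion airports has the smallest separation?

C and F

Pairwise distances:
A–B: √((-0.6649·111.32)² + (1.9712·75.08)²) = √(5478.467142 + 21903.318021) = 165.4744 km
A–C: √((0.9748·111.32)² + (-0.3708·75.08)²) = √(11775.447929 + 775.046892) = 112.0290 km
A–D: √((3.3929·111.32)² + (1.7760·75.08)²) = √(142655.498197 + 17780.110299) = 400.5441 km
A–E: √((2.6777·111.32)² + (1.9041·75.08)²) = √(88852.618797 + 20437.512422) = 330.5906 km
A–F: √((1.1585·111.32)² + (-0.4036·75.08)²) = √(16631.770040 + 918.228658) = 132.4764 km
A–G: √((-0.7772·111.32)² + (0.2329·75.08)²) = √(7485.347713 + 305.764812) = 88.2673 km
B–C: √((1.6397·111.32)² + (-2.3420·75.08)²) = √(33317.713446 + 30918.777172) = 253.4492 km
B–D: √((4.0578·111.32)² + (-0.1952·75.08)²) = √(204045.805211 + 214.787080) = 451.9520 km
B–E: √((3.3426·111.32)² + (-0.0671·75.08)²) = √(138457.094258 + 25.380114) = 372.1323 km
B–F: √((1.8234·111.32)² + (-2.3748·75.08)²) = √(41201.240893 + 31790.884294) = 270.1705 km
B–G: √((-0.1123·111.32)² + (-1.7383·75.08)²) = √(156.280902 + 17033.268338) = 131.1089 km
C–D: √((2.4181·111.32)² + (2.1468·75.08)²) = √(72459.429345 + 25979.554599) = 313.7499 km
C–E: √((1.7029·111.32)² + (2.2749·75.08)²) = √(35935.582278 + 29172.466467) = 255.1628 km
C–F: √((0.1837·111.32)² + (-0.0328·75.08)²) = √(418.181396 + 6.064517) = 20.5972 km
C–G: √((-1.7520·111.32)² + (0.6037·75.08)²) = √(38037.730665 + 2054.427783) = 200.2303 km
D–E: √((-0.7152·111.32)² + (0.1281·75.08)²) = √(6338.717647 + 92.501077) = 80.1949 km
D–F: √((-2.2344·111.32)² + (-2.1796·75.08)²) = √(61868.308255 + 26779.479178) = 297.7378 km
D–G: √((-4.1701·111.32)² + (-1.5431·75.08)²) = √(215496.060150 + 13422.600687) = 478.4545 km
E–F: √((-1.5192·111.32)² + (-2.3077·75.08)²) = √(28600.676042 + 30019.760841) = 242.1166 km
E–G: √((-3.4549·111.32)² + (-1.6712·75.08)²) = √(147916.750786 + 15743.648388) = 404.5496 km
F–G: √((-1.9357·111.32)² + (0.6365·75.08)²) = √(46432.545764 + 2283.733086) = 220.7176 km
Closest pair: C–F at 20.5972 km.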